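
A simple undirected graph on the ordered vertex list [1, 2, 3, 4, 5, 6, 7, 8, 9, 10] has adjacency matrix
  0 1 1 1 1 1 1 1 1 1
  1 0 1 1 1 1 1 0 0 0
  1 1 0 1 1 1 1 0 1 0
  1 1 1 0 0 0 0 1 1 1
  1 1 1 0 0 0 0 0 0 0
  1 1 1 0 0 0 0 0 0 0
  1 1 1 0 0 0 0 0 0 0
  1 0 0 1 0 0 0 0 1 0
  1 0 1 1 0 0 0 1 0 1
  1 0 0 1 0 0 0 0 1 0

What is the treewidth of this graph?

A width-3 tree decomposition is:
Bags: B1 = {1, 3, 4, 9}  B2 = {1, 4, 8, 9}  B3 = {1, 2, 3, 4}  B4 = {1, 2, 3, 6}  B5 = {1, 2, 3, 5}  B6 = {1, 2, 3, 7}  B7 = {1, 4, 9, 10}
Tree: B1–B2, B1–B3, B3–B4, B4–B5, B5–B6, B1–B7
Each bag holds 4 vertices, so the decomposition has width 3, which upper-bounds the treewidth. For the lower bound, the 4 vertices {1, 4, 8, 9} are pairwise adjacent, and any tree decomposition puts a clique entirely inside one bag — forcing width ≥ 3. The upper and lower bounds meet at 3, so that is the treewidth.

3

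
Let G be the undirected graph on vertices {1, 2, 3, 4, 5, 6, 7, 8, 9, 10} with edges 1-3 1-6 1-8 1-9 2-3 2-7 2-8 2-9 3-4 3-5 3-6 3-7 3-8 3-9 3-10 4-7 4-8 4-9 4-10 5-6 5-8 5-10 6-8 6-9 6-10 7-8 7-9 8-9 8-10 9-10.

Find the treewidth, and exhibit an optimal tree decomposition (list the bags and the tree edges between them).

The largest bag has 5 vertices, giving width 4; this decomposition certifies tw(G) ≤ 4. For the lower bound, the 5 vertices {1, 3, 6, 8, 9} are pairwise adjacent, and any tree decomposition puts a clique entirely inside one bag — forcing width ≥ 4. Therefore the treewidth is 4.

Treewidth 4.
Bags: B1 = {3, 4, 7, 8, 9}  B2 = {3, 4, 8, 9, 10}  B3 = {3, 6, 8, 9, 10}  B4 = {3, 5, 6, 8, 10}  B5 = {1, 3, 6, 8, 9}  B6 = {2, 3, 7, 8, 9}
Tree: B1–B2, B2–B3, B3–B4, B3–B5, B1–B6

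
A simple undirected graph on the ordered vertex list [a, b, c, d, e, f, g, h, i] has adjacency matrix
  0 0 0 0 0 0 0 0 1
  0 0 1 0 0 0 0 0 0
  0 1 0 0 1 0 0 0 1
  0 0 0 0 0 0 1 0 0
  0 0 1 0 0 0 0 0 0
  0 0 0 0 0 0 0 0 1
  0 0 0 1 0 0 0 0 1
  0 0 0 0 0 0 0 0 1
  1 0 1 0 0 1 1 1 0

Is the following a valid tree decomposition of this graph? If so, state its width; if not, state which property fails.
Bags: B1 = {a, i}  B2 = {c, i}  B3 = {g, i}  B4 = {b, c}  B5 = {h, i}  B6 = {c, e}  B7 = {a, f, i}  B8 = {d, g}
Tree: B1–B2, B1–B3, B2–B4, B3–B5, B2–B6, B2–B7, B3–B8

A tree decomposition must satisfy three properties: every vertex lies in some bag; for every edge, both endpoints lie together in some bag; and for every vertex, the bags containing it form a connected subtree. Here bags containing vertex a are not connected in the tree, so the decomposition is invalid.

No — bags containing vertex a are not connected in the tree.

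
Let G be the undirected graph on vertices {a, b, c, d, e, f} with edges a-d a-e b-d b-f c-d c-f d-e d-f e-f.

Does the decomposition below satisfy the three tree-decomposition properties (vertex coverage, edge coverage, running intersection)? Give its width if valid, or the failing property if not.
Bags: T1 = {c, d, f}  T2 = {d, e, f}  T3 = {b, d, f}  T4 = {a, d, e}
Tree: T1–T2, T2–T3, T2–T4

Yes; width 2.

Vertex coverage: the bags together contain {a, b, c, d, e, f}, the full vertex set. Edge coverage: each edge of G has both endpoints in at least one bag. Running intersection: for every vertex, the bags containing it form a connected subtree. All three properties hold, so this is a valid tree decomposition of width max|bag| − 1 = 2, and hence tw(G) ≤ 2.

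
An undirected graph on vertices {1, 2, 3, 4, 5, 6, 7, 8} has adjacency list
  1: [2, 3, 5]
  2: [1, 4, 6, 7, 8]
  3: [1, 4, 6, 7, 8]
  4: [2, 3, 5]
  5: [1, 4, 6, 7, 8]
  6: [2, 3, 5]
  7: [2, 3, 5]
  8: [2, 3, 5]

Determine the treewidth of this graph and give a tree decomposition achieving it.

Every bag has size at most 4, so the width is 4 − 1 = 3 and tw(G) ≤ 3. For the lower bound: the 4 vertex sets {5,7}, {1,2}, {3}, {4} are disjoint, each induces a connected subgraph, and every pair is joined by at least one edge of G. Contracting each set to a single vertex therefore yields K_{4} as a minor, and since treewidth is minor-monotone, tw(G) ≥ tw(K_{4}) = 3. Therefore the treewidth is 3.

Treewidth 3.
Bags: B1 = {2, 3, 5, 7}  B2 = {1, 2, 3, 5}  B3 = {2, 3, 4, 5}  B4 = {2, 3, 5, 8}  B5 = {2, 3, 5, 6}
Tree: B1–B2, B2–B3, B3–B4, B4–B5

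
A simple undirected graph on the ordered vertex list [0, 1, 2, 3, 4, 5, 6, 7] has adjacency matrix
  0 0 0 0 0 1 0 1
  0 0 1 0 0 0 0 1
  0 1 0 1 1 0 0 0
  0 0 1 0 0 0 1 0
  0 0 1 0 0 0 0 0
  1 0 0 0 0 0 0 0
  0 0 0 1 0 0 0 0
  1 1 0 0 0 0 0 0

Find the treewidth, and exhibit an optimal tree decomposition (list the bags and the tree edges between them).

Treewidth 1.
One such decomposition:
Bags: B1 = {1, 7}  B2 = {0, 7}  B3 = {1, 2}  B4 = {2, 3}  B5 = {2, 4}  B6 = {0, 5}  B7 = {3, 6}
Tree: B1–B2, B1–B3, B3–B4, B3–B5, B2–B6, B4–B7

Each bag holds 2 vertices, so the decomposition has width 1, which upper-bounds the treewidth. Since G has at least one edge (e.g. 7–1), it is not an edgeless graph, so tw(G) ≥ 1. Therefore the treewidth is 1.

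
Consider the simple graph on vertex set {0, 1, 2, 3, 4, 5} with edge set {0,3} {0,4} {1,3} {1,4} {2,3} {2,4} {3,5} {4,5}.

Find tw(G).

A width-2 tree decomposition is:
Bags: B1 = {1, 3, 4}  B2 = {2, 3, 4}  B3 = {3, 4, 5}  B4 = {0, 3, 4}
Tree: B1–B2, B2–B3, B3–B4
Each bag holds 3 vertices, so the decomposition has width 2, which upper-bounds the treewidth. Since 4–1–3–2–4 is a cycle in G, G is not acyclic. Forests are exactly the graphs of treewidth ≤ 1, so tw(G) ≥ 2. Combining the bounds, tw(G) = 2.

2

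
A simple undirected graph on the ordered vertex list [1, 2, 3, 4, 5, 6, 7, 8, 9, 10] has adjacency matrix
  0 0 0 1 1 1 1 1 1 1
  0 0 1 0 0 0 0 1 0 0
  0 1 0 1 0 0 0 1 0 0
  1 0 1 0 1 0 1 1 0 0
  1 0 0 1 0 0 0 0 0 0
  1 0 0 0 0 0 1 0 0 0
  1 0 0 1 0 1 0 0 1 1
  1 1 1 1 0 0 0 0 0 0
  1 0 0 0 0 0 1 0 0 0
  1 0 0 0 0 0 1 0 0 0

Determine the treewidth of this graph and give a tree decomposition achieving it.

Each bag holds 3 vertices, so the decomposition has width 2, which upper-bounds the treewidth. On the other hand G contains the 3-clique {1, 4, 8}. A clique must lie in a single bag of any decomposition, so no decomposition can have width below 2. The upper and lower bounds meet at 2, so that is the treewidth.

Treewidth 2.
One optimal decomposition is:
Bags: B1 = {1, 7, 9}  B2 = {1, 6, 7}  B3 = {1, 4, 7}  B4 = {1, 4, 8}  B5 = {3, 4, 8}  B6 = {1, 4, 5}  B7 = {1, 7, 10}  B8 = {2, 3, 8}
Tree: B1–B2, B1–B3, B3–B4, B4–B5, B3–B6, B1–B7, B5–B8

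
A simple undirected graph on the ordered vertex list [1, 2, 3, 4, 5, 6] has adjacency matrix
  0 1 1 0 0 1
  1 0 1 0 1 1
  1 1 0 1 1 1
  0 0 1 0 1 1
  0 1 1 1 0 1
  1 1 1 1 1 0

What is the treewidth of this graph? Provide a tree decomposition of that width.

The largest bag has 4 vertices, giving width 3; this decomposition certifies tw(G) ≤ 3. On the other hand G contains the 4-clique {1, 2, 3, 6}. A clique must lie in a single bag of any decomposition, so no decomposition can have width below 3. Therefore the treewidth is 3.

Treewidth 3.
Bags: B1 = {2, 3, 5, 6}  B2 = {3, 4, 5, 6}  B3 = {1, 2, 3, 6}
Tree: B1–B2, B1–B3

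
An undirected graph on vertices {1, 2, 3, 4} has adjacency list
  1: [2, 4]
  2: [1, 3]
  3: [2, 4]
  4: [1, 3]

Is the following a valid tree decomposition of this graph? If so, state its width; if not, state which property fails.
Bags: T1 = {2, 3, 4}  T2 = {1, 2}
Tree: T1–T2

A tree decomposition must satisfy three properties: every vertex lies in some bag; for every edge, both endpoints lie together in some bag; and for every vertex, the bags containing it form a connected subtree. Here edge (4,1) lies in no bag, so the decomposition is invalid.

No — edge (4,1) lies in no bag.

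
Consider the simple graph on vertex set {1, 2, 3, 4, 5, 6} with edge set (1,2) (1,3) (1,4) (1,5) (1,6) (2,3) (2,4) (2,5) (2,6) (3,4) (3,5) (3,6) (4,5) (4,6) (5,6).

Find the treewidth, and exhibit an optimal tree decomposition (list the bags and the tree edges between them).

Treewidth 5.
One such decomposition:
Bags: B1 = {1, 2, 3, 4, 5, 6}
Tree: (single bag)

A single bag containing all 6 vertices is trivially a valid decomposition of width 5. On the other hand G contains the 6-clique {1, 2, 3, 4, 5, 6}. A clique must lie in a single bag of any decomposition, so no decomposition can have width below 5. Therefore the treewidth is 5.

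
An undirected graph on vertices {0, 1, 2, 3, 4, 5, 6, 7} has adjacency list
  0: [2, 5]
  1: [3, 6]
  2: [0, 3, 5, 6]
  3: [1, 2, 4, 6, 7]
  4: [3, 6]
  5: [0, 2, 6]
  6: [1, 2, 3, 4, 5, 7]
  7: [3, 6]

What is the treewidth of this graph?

2

A width-2 tree decomposition is:
Bags: B1 = {2, 3, 6}  B2 = {1, 3, 6}  B3 = {3, 6, 7}  B4 = {3, 4, 6}  B5 = {2, 5, 6}  B6 = {0, 2, 5}
Tree: B1–B2, B2–B3, B2–B4, B1–B5, B5–B6
Each bag holds 3 vertices, so the decomposition has width 2, which upper-bounds the treewidth. For the lower bound, the 3 vertices {0, 2, 5} are pairwise adjacent, and any tree decomposition puts a clique entirely inside one bag — forcing width ≥ 2. Hence tw(G) = 2 exactly.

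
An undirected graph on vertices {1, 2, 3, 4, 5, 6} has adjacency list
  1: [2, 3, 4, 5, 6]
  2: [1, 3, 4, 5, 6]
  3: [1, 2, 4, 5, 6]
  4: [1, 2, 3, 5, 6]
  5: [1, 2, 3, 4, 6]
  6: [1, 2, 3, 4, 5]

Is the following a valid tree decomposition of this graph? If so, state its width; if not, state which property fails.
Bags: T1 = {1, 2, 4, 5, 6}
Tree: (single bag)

No — vertex 3 appears in no bag.

A tree decomposition must satisfy three properties: every vertex lies in some bag; for every edge, both endpoints lie together in some bag; and for every vertex, the bags containing it form a connected subtree. Here vertex 3 appears in no bag, so the decomposition is invalid.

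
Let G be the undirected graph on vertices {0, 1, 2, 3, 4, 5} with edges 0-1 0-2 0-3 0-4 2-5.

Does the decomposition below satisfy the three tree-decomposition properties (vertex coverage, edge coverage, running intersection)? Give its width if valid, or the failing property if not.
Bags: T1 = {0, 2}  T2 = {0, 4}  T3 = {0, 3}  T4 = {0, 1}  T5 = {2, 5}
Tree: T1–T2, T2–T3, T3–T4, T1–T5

Yes; width 1.

Checking the three conditions: (i) the bags cover all of {0, 1, 2, 3, 4, 5}; (ii) for each edge, some bag contains both endpoints; (iii) the bags containing any fixed vertex form a subtree. All hold, so the decomposition is valid with width 2 − 1 = 1.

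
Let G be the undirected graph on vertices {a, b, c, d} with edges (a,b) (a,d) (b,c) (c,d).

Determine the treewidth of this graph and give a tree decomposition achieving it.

Treewidth 2.
One optimal decomposition is:
Bags: B1 = {a, b, c}  B2 = {a, c, d}
Tree: B1–B2

The largest bag has 3 vertices, giving width 2; this decomposition certifies tw(G) ≤ 2. Since a–b–c–d–a is a cycle in G, G is not acyclic. Forests are exactly the graphs of treewidth ≤ 1, so tw(G) ≥ 2. The upper and lower bounds meet at 2, so that is the treewidth.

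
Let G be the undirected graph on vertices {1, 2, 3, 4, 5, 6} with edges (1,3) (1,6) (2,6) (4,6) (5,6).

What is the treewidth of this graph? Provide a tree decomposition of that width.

Treewidth 1.
One such decomposition:
Bags: B1 = {2, 6}  B2 = {1, 6}  B3 = {5, 6}  B4 = {4, 6}  B5 = {1, 3}
Tree: B1–B2, B2–B3, B2–B4, B2–B5

The largest bag has 2 vertices, giving width 1; this decomposition certifies tw(G) ≤ 1. Any graph with an edge has treewidth ≥ 1, and G has the edge 2–6. The upper and lower bounds meet at 1, so that is the treewidth.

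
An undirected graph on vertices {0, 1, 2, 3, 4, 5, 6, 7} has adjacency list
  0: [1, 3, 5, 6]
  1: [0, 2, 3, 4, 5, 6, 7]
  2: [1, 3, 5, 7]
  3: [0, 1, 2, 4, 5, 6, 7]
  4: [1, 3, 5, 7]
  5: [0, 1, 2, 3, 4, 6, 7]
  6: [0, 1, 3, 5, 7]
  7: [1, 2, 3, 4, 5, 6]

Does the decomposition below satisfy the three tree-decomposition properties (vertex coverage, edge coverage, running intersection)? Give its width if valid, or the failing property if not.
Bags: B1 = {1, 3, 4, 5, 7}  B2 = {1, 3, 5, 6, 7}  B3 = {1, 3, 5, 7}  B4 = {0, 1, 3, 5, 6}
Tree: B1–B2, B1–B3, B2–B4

A tree decomposition must satisfy three properties: every vertex lies in some bag; for every edge, both endpoints lie together in some bag; and for every vertex, the bags containing it form a connected subtree. Here vertex 2 appears in no bag, so the decomposition is invalid.

No — vertex 2 appears in no bag.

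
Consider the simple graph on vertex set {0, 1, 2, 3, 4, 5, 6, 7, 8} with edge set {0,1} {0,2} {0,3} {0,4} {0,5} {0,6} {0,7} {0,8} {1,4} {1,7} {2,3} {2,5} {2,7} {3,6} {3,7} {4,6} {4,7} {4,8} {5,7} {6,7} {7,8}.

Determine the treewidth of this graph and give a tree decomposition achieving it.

Every bag has size at most 4, so the width is 4 − 1 = 3 and tw(G) ≤ 3. For the lower bound, the 4 vertices {0, 2, 3, 7} are pairwise adjacent, and any tree decomposition puts a clique entirely inside one bag — forcing width ≥ 3. Therefore the treewidth is 3.

Treewidth 3.
Bags: B1 = {0, 2, 3, 7}  B2 = {0, 2, 5, 7}  B3 = {0, 3, 6, 7}  B4 = {0, 4, 6, 7}  B5 = {0, 4, 7, 8}  B6 = {0, 1, 4, 7}
Tree: B1–B2, B1–B3, B3–B4, B4–B5, B4–B6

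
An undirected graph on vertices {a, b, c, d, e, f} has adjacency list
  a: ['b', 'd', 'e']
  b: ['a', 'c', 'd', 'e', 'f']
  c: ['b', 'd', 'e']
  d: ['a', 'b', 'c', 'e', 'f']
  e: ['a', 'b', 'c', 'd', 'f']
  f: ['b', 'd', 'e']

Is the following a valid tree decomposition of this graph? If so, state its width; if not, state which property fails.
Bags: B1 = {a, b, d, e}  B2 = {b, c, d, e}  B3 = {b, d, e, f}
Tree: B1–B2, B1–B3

Vertex coverage: the bags together contain {a, b, c, d, e, f}, the full vertex set. Edge coverage: each edge of G has both endpoints in at least one bag. Running intersection: for every vertex, the bags containing it form a connected subtree. All three properties hold, so this is a valid tree decomposition of width max|bag| − 1 = 3, and hence tw(G) ≤ 3.

Yes; width 3.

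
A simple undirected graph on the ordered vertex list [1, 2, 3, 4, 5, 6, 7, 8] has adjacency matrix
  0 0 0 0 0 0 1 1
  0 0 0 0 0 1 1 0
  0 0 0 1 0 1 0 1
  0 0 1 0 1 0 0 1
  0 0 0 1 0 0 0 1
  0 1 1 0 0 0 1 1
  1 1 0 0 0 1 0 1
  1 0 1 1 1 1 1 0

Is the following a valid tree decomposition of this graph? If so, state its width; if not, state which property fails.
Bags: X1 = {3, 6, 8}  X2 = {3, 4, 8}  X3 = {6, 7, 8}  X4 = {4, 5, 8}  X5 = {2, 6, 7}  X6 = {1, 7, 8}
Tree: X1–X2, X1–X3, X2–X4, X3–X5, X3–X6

Checking the three conditions: (i) the bags cover all of {1, 2, 3, 4, 5, 6, 7, 8}; (ii) for each edge, some bag contains both endpoints; (iii) the bags containing any fixed vertex form a subtree. All hold, so the decomposition is valid with width 3 − 1 = 2.

Yes; width 2.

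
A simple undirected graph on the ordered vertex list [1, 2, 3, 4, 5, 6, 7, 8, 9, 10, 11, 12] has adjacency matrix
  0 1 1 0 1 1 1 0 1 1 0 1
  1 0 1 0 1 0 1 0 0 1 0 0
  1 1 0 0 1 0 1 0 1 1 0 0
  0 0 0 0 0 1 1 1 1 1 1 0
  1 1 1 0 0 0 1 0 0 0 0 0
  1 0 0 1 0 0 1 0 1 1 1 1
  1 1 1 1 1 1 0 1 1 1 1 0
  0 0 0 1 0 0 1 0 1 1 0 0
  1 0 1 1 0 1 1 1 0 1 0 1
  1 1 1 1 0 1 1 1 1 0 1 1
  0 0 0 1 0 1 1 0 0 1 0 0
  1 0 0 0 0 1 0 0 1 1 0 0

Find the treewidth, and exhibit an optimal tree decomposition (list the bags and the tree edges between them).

Treewidth 4.
Bags: B1 = {1, 3, 7, 9, 10}  B2 = {1, 6, 7, 9, 10}  B3 = {1, 2, 3, 7, 10}  B4 = {4, 6, 7, 9, 10}  B5 = {4, 7, 8, 9, 10}  B6 = {4, 6, 7, 10, 11}  B7 = {1, 6, 9, 10, 12}  B8 = {1, 2, 3, 5, 7}
Tree: B1–B2, B1–B3, B2–B4, B4–B5, B4–B6, B2–B7, B3–B8

Every bag has size at most 5, so the width is 5 − 1 = 4 and tw(G) ≤ 4. Conversely, {1, 6, 9, 10, 12} is a clique of size 5, and the vertices of any clique must share a bag in every tree decomposition; so some bag has ≥ 5 vertices and tw(G) ≥ 4. Combining the bounds, tw(G) = 4.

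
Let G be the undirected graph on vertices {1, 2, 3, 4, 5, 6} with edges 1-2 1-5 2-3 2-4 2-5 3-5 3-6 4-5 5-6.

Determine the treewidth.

2

A width-2 tree decomposition is:
Bags: B1 = {2, 4, 5}  B2 = {2, 3, 5}  B3 = {3, 5, 6}  B4 = {1, 2, 5}
Tree: B1–B2, B2–B3, B1–B4
Each bag holds 3 vertices, so the decomposition has width 2, which upper-bounds the treewidth. For the lower bound, the 3 vertices {1, 2, 5} are pairwise adjacent, and any tree decomposition puts a clique entirely inside one bag — forcing width ≥ 2. The upper and lower bounds meet at 2, so that is the treewidth.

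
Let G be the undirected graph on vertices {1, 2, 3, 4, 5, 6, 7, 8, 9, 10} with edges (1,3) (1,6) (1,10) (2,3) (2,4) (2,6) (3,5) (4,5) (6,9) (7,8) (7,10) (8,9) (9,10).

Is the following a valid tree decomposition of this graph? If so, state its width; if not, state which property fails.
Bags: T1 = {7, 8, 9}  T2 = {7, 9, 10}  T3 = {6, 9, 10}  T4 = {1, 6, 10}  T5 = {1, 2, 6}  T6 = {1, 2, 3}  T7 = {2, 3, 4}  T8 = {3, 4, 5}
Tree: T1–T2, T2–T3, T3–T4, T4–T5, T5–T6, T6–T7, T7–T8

Yes; width 2.

Every vertex of G appears in some bag (union = {1, 2, 3, 4, 5, 6, 7, 8, 9, 10}); every edge is covered by a bag; and for each vertex v the set of bags containing v is connected in the bag tree. The decomposition is therefore valid. The largest bag has 3 vertices, so the width is 2.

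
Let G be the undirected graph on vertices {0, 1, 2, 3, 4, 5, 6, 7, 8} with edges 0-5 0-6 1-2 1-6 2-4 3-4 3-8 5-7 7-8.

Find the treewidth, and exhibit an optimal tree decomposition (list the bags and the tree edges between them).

Every bag has size at most 3, so the width is 3 − 1 = 2 and tw(G) ≤ 2. The edges 1–2–4–3–8–7–5–0–6–1 form a cycle, so G is not a tree and its treewidth is at least 2. Therefore the treewidth is 2.

Treewidth 2.
Bags: B1 = {1, 2, 4}  B2 = {1, 3, 4}  B3 = {1, 3, 8}  B4 = {1, 7, 8}  B5 = {1, 5, 7}  B6 = {0, 1, 5}  B7 = {0, 1, 6}
Tree: B1–B2, B2–B3, B3–B4, B4–B5, B5–B6, B6–B7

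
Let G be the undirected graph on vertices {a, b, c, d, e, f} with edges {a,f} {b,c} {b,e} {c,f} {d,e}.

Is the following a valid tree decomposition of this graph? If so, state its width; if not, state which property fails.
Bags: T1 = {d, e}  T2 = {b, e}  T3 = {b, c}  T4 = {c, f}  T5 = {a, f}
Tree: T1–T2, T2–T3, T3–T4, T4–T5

Vertex coverage: the bags together contain {a, b, c, d, e, f}, the full vertex set. Edge coverage: each edge of G has both endpoints in at least one bag. Running intersection: for every vertex, the bags containing it form a connected subtree. All three properties hold, so this is a valid tree decomposition of width max|bag| − 1 = 1, and hence tw(G) ≤ 1.

Yes; width 1.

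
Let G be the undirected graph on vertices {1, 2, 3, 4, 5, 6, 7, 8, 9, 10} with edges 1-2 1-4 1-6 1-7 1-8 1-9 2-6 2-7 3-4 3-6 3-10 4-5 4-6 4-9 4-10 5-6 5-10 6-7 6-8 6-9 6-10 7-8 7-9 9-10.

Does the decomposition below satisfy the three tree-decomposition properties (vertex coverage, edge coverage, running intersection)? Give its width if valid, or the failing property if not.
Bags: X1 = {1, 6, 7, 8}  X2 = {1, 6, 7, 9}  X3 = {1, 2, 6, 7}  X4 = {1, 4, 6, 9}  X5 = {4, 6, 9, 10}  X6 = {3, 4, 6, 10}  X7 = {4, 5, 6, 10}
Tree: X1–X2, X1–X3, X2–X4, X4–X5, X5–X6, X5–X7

Yes; width 3.

Vertex coverage: the bags together contain {1, 2, 3, 4, 5, 6, 7, 8, 9, 10}, the full vertex set. Edge coverage: each edge of G has both endpoints in at least one bag. Running intersection: for every vertex, the bags containing it form a connected subtree. All three properties hold, so this is a valid tree decomposition of width max|bag| − 1 = 3, and hence tw(G) ≤ 3.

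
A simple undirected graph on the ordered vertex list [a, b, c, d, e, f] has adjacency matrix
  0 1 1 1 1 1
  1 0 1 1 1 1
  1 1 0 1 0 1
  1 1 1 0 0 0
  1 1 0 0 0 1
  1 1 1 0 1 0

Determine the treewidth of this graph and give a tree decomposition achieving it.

Treewidth 3.
Bags: B1 = {a, b, c, f}  B2 = {a, b, e, f}  B3 = {a, b, c, d}
Tree: B1–B2, B1–B3

Every bag has size at most 4, so the width is 4 − 1 = 3 and tw(G) ≤ 3. For the lower bound, the 4 vertices {a, b, e, f} are pairwise adjacent, and any tree decomposition puts a clique entirely inside one bag — forcing width ≥ 3. Combining the bounds, tw(G) = 3.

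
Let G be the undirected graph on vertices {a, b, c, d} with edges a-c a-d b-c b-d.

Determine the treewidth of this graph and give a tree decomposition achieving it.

Treewidth 2.
Bags: B1 = {a, b, d}  B2 = {a, b, c}
Tree: B1–B2

Every bag has size at most 3, so the width is 3 − 1 = 2 and tw(G) ≤ 2. Since b–d–a–c–b is a cycle in G, G is not acyclic. Forests are exactly the graphs of treewidth ≤ 1, so tw(G) ≥ 2. Hence tw(G) = 2 exactly.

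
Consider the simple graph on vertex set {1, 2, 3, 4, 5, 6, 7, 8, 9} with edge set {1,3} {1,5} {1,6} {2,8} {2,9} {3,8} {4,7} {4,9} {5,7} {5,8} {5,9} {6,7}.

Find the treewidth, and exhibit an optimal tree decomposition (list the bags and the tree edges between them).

Each bag holds 4 vertices, so the decomposition has width 3, which upper-bounds the treewidth. For the lower bound: the 4 vertex sets {2,3,8}, {1}, {5}, {4,6,7,9} are disjoint, each induces a connected subgraph, and every pair is joined by at least one edge of G. Contracting each set to a single vertex therefore yields K_{4} as a minor, and since treewidth is minor-monotone, tw(G) ≥ tw(K_{4}) = 3. Hence tw(G) = 3 exactly.

Treewidth 3.
Bags: B1 = {1, 2, 3, 8}  B2 = {1, 2, 5, 8}  B3 = {1, 2, 5, 9}  B4 = {1, 5, 6, 9}  B5 = {5, 6, 7, 9}  B6 = {4, 6, 7, 9}
Tree: B1–B2, B2–B3, B3–B4, B4–B5, B5–B6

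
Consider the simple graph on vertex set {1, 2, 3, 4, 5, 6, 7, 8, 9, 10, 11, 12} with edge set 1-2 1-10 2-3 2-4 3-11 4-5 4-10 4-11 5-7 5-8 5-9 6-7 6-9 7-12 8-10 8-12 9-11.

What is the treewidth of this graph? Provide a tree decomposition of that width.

Treewidth 3.
One optimal decomposition is:
Bags: B1 = {1, 2, 3, 11}  B2 = {1, 2, 4, 11}  B3 = {1, 4, 10, 11}  B4 = {4, 9, 10, 11}  B5 = {4, 5, 9, 10}  B6 = {5, 8, 9, 10}  B7 = {5, 6, 8, 9}  B8 = {5, 6, 7, 8}  B9 = {6, 7, 8, 12}
Tree: B1–B2, B2–B3, B3–B4, B4–B5, B5–B6, B6–B7, B7–B8, B8–B9

Each bag holds 4 vertices, so the decomposition has width 3, which upper-bounds the treewidth. For the lower bound: the 4 vertex sets {1,2,3}, {11}, {4}, {5,8,9,10} are disjoint, each induces a connected subgraph, and every pair is joined by at least one edge of G. Contracting each set to a single vertex therefore yields K_{4} as a minor, and since treewidth is minor-monotone, tw(G) ≥ tw(K_{4}) = 3. Hence tw(G) = 3 exactly.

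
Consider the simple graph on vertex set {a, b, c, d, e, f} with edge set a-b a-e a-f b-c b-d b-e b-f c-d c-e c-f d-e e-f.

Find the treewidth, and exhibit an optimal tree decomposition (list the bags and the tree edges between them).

The largest bag has 4 vertices, giving width 3; this decomposition certifies tw(G) ≤ 3. On the other hand G contains the 4-clique {b, c, d, e}. A clique must lie in a single bag of any decomposition, so no decomposition can have width below 3. The upper and lower bounds meet at 3, so that is the treewidth.

Treewidth 3.
One such decomposition:
Bags: B1 = {a, b, e, f}  B2 = {b, c, e, f}  B3 = {b, c, d, e}
Tree: B1–B2, B2–B3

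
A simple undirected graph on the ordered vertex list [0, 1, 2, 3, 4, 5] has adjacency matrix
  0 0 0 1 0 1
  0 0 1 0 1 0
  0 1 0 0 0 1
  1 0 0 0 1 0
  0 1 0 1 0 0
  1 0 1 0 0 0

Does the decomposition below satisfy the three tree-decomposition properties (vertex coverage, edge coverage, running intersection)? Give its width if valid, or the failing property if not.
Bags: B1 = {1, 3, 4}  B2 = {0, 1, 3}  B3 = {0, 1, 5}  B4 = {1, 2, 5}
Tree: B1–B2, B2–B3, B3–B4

Yes; width 2.

Checking the three conditions: (i) the bags cover all of {0, 1, 2, 3, 4, 5}; (ii) for each edge, some bag contains both endpoints; (iii) the bags containing any fixed vertex form a subtree. All hold, so the decomposition is valid with width 3 − 1 = 2.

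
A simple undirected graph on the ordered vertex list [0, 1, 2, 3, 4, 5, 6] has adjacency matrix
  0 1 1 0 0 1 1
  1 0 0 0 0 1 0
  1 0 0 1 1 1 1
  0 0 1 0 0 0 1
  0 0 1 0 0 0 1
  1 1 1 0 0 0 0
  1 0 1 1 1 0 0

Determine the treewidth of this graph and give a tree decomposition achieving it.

Every bag has size at most 3, so the width is 3 − 1 = 2 and tw(G) ≤ 2. Conversely, {0, 1, 5} is a clique of size 3, and the vertices of any clique must share a bag in every tree decomposition; so some bag has ≥ 3 vertices and tw(G) ≥ 2. Hence tw(G) = 2 exactly.

Treewidth 2.
One optimal decomposition is:
Bags: B1 = {0, 2, 6}  B2 = {0, 2, 5}  B3 = {2, 3, 6}  B4 = {0, 1, 5}  B5 = {2, 4, 6}
Tree: B1–B2, B1–B3, B2–B4, B3–B5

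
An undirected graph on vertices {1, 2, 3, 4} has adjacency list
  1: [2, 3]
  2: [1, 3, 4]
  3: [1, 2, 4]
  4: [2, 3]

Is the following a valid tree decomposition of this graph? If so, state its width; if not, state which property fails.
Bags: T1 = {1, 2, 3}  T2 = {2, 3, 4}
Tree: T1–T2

Yes; width 2.

Every vertex of G appears in some bag (union = {1, 2, 3, 4}); every edge is covered by a bag; and for each vertex v the set of bags containing v is connected in the bag tree. The decomposition is therefore valid. The largest bag has 3 vertices, so the width is 2.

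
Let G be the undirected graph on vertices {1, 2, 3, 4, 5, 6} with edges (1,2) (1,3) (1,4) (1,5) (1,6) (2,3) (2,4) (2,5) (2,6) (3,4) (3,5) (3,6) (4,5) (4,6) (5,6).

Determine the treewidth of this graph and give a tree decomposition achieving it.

Treewidth 5.
Bags: B1 = {1, 2, 3, 4, 5, 6}
Tree: (single bag)

A single bag containing all 6 vertices is trivially a valid decomposition of width 5. Conversely, {1, 2, 3, 4, 5, 6} is a clique of size 6, and the vertices of any clique must share a bag in every tree decomposition; so some bag has ≥ 6 vertices and tw(G) ≥ 5. The upper and lower bounds meet at 5, so that is the treewidth.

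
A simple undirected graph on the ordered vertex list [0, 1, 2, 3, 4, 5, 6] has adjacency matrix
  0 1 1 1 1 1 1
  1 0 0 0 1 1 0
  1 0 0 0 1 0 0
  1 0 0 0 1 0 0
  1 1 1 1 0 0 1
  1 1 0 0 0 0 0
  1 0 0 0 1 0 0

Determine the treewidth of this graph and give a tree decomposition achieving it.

Treewidth 2.
One such decomposition:
Bags: B1 = {0, 1, 4}  B2 = {0, 1, 5}  B3 = {0, 4, 6}  B4 = {0, 2, 4}  B5 = {0, 3, 4}
Tree: B1–B2, B1–B3, B3–B4, B3–B5

Every bag has size at most 3, so the width is 3 − 1 = 2 and tw(G) ≤ 2. Conversely, {0, 1, 4} is a clique of size 3, and the vertices of any clique must share a bag in every tree decomposition; so some bag has ≥ 3 vertices and tw(G) ≥ 2. The upper and lower bounds meet at 2, so that is the treewidth.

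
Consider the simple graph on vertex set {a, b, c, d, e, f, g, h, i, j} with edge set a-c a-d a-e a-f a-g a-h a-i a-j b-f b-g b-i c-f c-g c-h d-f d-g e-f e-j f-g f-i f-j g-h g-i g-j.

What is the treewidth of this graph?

A width-3 tree decomposition is:
Bags: B1 = {a, c, f, g}  B2 = {a, d, f, g}  B3 = {a, f, g, j}  B4 = {a, f, g, i}  B5 = {b, f, g, i}  B6 = {a, c, g, h}  B7 = {a, e, f, j}
Tree: B1–B2, B2–B3, B3–B4, B4–B5, B1–B6, B3–B7
Every bag has size at most 4, so the width is 4 − 1 = 3 and tw(G) ≤ 3. For the lower bound, the 4 vertices {a, c, g, h} are pairwise adjacent, and any tree decomposition puts a clique entirely inside one bag — forcing width ≥ 3. Therefore the treewidth is 3.

3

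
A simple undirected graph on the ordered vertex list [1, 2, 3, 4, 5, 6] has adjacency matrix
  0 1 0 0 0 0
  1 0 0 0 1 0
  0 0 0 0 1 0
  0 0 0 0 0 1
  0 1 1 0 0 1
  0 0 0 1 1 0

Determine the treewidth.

A width-1 tree decomposition is:
Bags: B1 = {2, 5}  B2 = {1, 2}  B3 = {5, 6}  B4 = {4, 6}  B5 = {3, 5}
Tree: B1–B2, B1–B3, B3–B4, B1–B5
The largest bag has 2 vertices, giving width 1; this decomposition certifies tw(G) ≤ 1. Since G has at least one edge (e.g. 2–5), it is not an edgeless graph, so tw(G) ≥ 1. Therefore the treewidth is 1.

1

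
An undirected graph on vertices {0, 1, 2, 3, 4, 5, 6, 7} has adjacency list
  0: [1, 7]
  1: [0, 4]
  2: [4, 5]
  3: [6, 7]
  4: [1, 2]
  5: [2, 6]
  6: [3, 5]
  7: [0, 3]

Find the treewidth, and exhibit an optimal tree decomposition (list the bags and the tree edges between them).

Treewidth 2.
Bags: B1 = {0, 3, 7}  B2 = {0, 1, 3}  B3 = {1, 3, 4}  B4 = {2, 3, 4}  B5 = {2, 3, 5}  B6 = {3, 5, 6}
Tree: B1–B2, B2–B3, B3–B4, B4–B5, B5–B6

Each bag holds 3 vertices, so the decomposition has width 2, which upper-bounds the treewidth. The edges 3–7–0–1–4–2–5–6–3 form a cycle, so G is not a tree and its treewidth is at least 2. The upper and lower bounds meet at 2, so that is the treewidth.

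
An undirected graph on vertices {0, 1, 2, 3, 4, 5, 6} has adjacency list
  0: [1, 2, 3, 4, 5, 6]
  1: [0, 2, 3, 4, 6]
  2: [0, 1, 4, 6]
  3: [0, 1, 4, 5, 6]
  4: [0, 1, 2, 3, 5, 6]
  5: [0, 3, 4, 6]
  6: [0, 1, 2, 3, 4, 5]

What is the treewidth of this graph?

A width-4 tree decomposition is:
Bags: B1 = {0, 3, 4, 5, 6}  B2 = {0, 1, 3, 4, 6}  B3 = {0, 1, 2, 4, 6}
Tree: B1–B2, B2–B3
Each bag holds 5 vertices, so the decomposition has width 4, which upper-bounds the treewidth. For the lower bound, the 5 vertices {0, 1, 2, 4, 6} are pairwise adjacent, and any tree decomposition puts a clique entirely inside one bag — forcing width ≥ 4. Hence tw(G) = 4 exactly.

4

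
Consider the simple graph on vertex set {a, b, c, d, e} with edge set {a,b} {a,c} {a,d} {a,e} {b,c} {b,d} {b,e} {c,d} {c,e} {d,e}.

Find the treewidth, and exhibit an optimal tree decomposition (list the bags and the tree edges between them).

Treewidth 4.
One such decomposition:
Bags: B1 = {a, b, c, d, e}
Tree: (single bag)

A single bag containing all 5 vertices is trivially a valid decomposition of width 4. On the other hand G contains the 5-clique {a, b, c, d, e}. A clique must lie in a single bag of any decomposition, so no decomposition can have width below 4. Hence tw(G) = 4 exactly.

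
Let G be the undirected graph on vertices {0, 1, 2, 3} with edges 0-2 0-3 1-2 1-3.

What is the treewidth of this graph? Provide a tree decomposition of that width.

Treewidth 2.
Bags: B1 = {1, 2, 3}  B2 = {0, 2, 3}
Tree: B1–B2

Every bag has size at most 3, so the width is 3 − 1 = 2 and tw(G) ≤ 2. The edges 3–1–2–0–3 form a cycle, so G is not a tree and its treewidth is at least 2. Therefore the treewidth is 2.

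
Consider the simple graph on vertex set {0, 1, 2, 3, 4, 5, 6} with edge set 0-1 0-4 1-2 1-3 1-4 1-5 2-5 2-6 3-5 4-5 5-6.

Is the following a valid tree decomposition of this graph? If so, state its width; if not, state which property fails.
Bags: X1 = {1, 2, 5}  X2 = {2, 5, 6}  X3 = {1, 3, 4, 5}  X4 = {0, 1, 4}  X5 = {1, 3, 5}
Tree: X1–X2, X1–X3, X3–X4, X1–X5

A tree decomposition must satisfy three properties: every vertex lies in some bag; for every edge, both endpoints lie together in some bag; and for every vertex, the bags containing it form a connected subtree. Here bags containing vertex 3 are not connected in the tree, so the decomposition is invalid.

No — bags containing vertex 3 are not connected in the tree.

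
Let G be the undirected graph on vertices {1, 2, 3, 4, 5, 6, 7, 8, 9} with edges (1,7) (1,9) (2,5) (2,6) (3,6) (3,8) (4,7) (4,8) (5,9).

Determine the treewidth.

A width-2 tree decomposition is:
Bags: B1 = {2, 3, 6}  B2 = {2, 3, 5}  B3 = {3, 5, 9}  B4 = {1, 3, 9}  B5 = {1, 3, 7}  B6 = {3, 4, 7}  B7 = {3, 4, 8}
Tree: B1–B2, B2–B3, B3–B4, B4–B5, B5–B6, B6–B7
Every bag has size at most 3, so the width is 3 − 1 = 2 and tw(G) ≤ 2. For the lower bound, G contains the cycle 3–6–2–5–9–1–7–4–8–3, so G is not a forest; only forests have treewidth ≤ 1, hence tw(G) ≥ 2. Combining the bounds, tw(G) = 2.

2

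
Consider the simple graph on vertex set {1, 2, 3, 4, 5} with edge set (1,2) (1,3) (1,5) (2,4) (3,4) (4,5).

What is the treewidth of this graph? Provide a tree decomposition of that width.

Each bag holds 3 vertices, so the decomposition has width 2, which upper-bounds the treewidth. For the lower bound, G contains the cycle 4–5–1–3–4, so G is not a forest; only forests have treewidth ≤ 1, hence tw(G) ≥ 2. The upper and lower bounds meet at 2, so that is the treewidth.

Treewidth 2.
Bags: B1 = {1, 4, 5}  B2 = {1, 3, 4}  B3 = {1, 2, 4}
Tree: B1–B2, B2–B3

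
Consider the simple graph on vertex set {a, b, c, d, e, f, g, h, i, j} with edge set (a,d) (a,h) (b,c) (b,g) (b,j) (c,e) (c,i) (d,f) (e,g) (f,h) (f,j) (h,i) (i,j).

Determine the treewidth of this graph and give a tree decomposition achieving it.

Treewidth 2.
One optimal decomposition is:
Bags: B1 = {a, d, f}  B2 = {a, f, h}  B3 = {f, h, j}  B4 = {h, i, j}  B5 = {b, i, j}  B6 = {b, c, i}  B7 = {b, c, g}  B8 = {c, e, g}
Tree: B1–B2, B2–B3, B3–B4, B4–B5, B5–B6, B6–B7, B7–B8

The largest bag has 3 vertices, giving width 2; this decomposition certifies tw(G) ≤ 2. For the lower bound, G contains the cycle d–a–h–f–d, so G is not a forest; only forests have treewidth ≤ 1, hence tw(G) ≥ 2. The upper and lower bounds meet at 2, so that is the treewidth.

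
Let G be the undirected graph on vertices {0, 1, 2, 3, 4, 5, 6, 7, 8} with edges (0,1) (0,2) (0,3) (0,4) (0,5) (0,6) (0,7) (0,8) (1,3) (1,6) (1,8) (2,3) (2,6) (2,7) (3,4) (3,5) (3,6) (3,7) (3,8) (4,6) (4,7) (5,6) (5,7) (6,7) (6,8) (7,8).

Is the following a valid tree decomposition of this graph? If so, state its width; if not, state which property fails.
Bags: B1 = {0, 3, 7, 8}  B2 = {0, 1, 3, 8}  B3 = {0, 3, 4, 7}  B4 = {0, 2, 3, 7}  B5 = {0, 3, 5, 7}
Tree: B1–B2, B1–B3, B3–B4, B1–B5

No — vertex 6 appears in no bag.

A tree decomposition must satisfy three properties: every vertex lies in some bag; for every edge, both endpoints lie together in some bag; and for every vertex, the bags containing it form a connected subtree. Here vertex 6 appears in no bag, so the decomposition is invalid.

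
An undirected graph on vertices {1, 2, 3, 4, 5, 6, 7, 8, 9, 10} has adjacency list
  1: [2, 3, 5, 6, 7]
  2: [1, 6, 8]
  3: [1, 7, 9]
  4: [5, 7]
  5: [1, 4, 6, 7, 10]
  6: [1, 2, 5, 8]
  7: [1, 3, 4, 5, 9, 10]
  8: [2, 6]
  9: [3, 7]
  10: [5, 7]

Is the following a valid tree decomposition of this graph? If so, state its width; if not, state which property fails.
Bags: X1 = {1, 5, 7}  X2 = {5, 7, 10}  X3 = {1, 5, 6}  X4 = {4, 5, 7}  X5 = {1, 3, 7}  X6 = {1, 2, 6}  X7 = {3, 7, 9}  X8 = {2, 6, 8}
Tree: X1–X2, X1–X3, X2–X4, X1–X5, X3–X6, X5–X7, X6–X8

Yes; width 2.

Checking the three conditions: (i) the bags cover all of {1, 2, 3, 4, 5, 6, 7, 8, 9, 10}; (ii) for each edge, some bag contains both endpoints; (iii) the bags containing any fixed vertex form a subtree. All hold, so the decomposition is valid with width 3 − 1 = 2.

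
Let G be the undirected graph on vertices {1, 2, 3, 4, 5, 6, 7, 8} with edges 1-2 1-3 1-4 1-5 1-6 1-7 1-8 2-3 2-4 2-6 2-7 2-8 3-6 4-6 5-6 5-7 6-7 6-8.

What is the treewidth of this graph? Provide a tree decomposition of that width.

The largest bag has 4 vertices, giving width 3; this decomposition certifies tw(G) ≤ 3. On the other hand G contains the 4-clique {1, 2, 6, 8}. A clique must lie in a single bag of any decomposition, so no decomposition can have width below 3. The upper and lower bounds meet at 3, so that is the treewidth.

Treewidth 3.
Bags: B1 = {1, 2, 4, 6}  B2 = {1, 2, 6, 7}  B3 = {1, 2, 6, 8}  B4 = {1, 5, 6, 7}  B5 = {1, 2, 3, 6}
Tree: B1–B2, B2–B3, B2–B4, B2–B5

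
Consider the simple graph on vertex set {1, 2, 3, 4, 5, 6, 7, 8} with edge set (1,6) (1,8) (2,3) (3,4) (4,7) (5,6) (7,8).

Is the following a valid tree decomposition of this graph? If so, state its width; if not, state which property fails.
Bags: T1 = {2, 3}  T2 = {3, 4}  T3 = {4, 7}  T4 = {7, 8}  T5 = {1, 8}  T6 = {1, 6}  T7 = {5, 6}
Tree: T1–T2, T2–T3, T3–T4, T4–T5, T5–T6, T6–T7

Checking the three conditions: (i) the bags cover all of {1, 2, 3, 4, 5, 6, 7, 8}; (ii) for each edge, some bag contains both endpoints; (iii) the bags containing any fixed vertex form a subtree. All hold, so the decomposition is valid with width 2 − 1 = 1.

Yes; width 1.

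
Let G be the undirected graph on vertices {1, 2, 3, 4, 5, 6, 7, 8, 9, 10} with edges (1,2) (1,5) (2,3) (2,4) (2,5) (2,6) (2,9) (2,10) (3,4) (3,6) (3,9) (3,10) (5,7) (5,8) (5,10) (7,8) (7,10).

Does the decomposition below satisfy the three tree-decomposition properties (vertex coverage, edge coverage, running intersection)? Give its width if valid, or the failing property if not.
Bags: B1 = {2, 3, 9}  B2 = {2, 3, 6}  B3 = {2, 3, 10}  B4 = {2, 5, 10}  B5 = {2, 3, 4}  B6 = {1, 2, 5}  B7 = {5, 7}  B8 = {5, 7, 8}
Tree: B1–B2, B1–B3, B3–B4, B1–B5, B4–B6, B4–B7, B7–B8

No — edge (10,7) lies in no bag.

A tree decomposition must satisfy three properties: every vertex lies in some bag; for every edge, both endpoints lie together in some bag; and for every vertex, the bags containing it form a connected subtree. Here edge (10,7) lies in no bag, so the decomposition is invalid.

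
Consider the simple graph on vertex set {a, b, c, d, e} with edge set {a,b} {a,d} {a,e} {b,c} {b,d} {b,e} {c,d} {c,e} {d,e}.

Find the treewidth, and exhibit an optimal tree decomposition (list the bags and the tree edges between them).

Each bag holds 4 vertices, so the decomposition has width 3, which upper-bounds the treewidth. For the lower bound, the 4 vertices {b, c, d, e} are pairwise adjacent, and any tree decomposition puts a clique entirely inside one bag — forcing width ≥ 3. The upper and lower bounds meet at 3, so that is the treewidth.

Treewidth 3.
Bags: B1 = {a, b, d, e}  B2 = {b, c, d, e}
Tree: B1–B2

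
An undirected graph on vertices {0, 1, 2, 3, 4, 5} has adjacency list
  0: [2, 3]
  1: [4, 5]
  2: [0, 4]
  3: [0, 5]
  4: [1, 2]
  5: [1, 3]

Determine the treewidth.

A width-2 tree decomposition is:
Bags: B1 = {1, 4, 5}  B2 = {2, 4, 5}  B3 = {0, 2, 5}  B4 = {0, 3, 5}
Tree: B1–B2, B2–B3, B3–B4
The largest bag has 3 vertices, giving width 2; this decomposition certifies tw(G) ≤ 2. For the lower bound, G contains the cycle 5–1–4–2–0–3–5, so G is not a forest; only forests have treewidth ≤ 1, hence tw(G) ≥ 2. Hence tw(G) = 2 exactly.

2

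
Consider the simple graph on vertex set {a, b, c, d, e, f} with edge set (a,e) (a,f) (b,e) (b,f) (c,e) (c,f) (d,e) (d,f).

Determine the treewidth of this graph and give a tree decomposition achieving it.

Each bag holds 3 vertices, so the decomposition has width 2, which upper-bounds the treewidth. The edges e–c–f–a–e form a cycle, so G is not a tree and its treewidth is at least 2. Combining the bounds, tw(G) = 2.

Treewidth 2.
One such decomposition:
Bags: B1 = {c, e, f}  B2 = {a, e, f}  B3 = {d, e, f}  B4 = {b, e, f}
Tree: B1–B2, B2–B3, B3–B4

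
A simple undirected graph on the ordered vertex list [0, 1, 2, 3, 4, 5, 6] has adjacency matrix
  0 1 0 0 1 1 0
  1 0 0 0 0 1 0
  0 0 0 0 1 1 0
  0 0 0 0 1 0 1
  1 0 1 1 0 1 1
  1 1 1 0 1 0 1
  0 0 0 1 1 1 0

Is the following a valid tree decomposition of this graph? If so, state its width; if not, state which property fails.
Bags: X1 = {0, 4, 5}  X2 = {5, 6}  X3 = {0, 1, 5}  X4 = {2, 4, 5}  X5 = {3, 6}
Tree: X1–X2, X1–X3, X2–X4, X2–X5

No — edge (4,6) lies in no bag.

A tree decomposition must satisfy three properties: every vertex lies in some bag; for every edge, both endpoints lie together in some bag; and for every vertex, the bags containing it form a connected subtree. Here edge (4,6) lies in no bag, so the decomposition is invalid.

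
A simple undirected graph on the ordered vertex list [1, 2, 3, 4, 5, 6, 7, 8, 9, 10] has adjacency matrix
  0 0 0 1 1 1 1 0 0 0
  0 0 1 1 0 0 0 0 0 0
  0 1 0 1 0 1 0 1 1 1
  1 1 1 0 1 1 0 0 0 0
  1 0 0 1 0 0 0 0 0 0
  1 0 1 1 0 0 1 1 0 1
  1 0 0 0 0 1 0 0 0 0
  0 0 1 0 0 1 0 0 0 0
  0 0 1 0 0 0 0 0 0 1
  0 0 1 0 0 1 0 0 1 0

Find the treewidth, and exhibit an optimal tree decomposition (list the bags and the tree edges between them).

Treewidth 2.
One optimal decomposition is:
Bags: B1 = {1, 4, 6}  B2 = {3, 4, 6}  B3 = {2, 3, 4}  B4 = {3, 6, 8}  B5 = {1, 4, 5}  B6 = {3, 6, 10}  B7 = {1, 6, 7}  B8 = {3, 9, 10}
Tree: B1–B2, B2–B3, B2–B4, B1–B5, B4–B6, B1–B7, B6–B8

Each bag holds 3 vertices, so the decomposition has width 2, which upper-bounds the treewidth. Conversely, {1, 4, 5} is a clique of size 3, and the vertices of any clique must share a bag in every tree decomposition; so some bag has ≥ 3 vertices and tw(G) ≥ 2. Combining the bounds, tw(G) = 2.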